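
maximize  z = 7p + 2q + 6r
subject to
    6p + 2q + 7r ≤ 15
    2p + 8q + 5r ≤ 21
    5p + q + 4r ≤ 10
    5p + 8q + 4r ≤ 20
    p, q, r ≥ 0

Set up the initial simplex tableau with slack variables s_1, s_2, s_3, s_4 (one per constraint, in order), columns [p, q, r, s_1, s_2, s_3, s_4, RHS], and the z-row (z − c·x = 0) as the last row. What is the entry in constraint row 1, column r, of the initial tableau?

Constraint 1 has coefficient 7 on r.

7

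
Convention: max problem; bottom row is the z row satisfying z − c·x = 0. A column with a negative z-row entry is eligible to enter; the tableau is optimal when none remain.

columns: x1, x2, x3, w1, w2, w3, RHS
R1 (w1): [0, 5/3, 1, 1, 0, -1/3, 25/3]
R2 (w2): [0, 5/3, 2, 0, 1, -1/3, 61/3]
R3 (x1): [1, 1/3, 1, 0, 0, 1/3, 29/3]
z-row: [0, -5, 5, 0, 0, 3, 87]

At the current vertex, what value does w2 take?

61/3

w2 is basic (row 2); its value is the RHS of that row, 61/3.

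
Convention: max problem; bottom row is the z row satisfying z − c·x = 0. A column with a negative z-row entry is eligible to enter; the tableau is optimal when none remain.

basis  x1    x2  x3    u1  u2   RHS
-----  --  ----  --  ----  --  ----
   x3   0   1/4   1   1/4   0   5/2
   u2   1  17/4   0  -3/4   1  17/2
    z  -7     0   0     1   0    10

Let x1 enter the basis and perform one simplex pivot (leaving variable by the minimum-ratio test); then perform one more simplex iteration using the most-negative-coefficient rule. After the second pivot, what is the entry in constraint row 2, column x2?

Ratio test on column x1 — row 1: entry 0 ≤ 0; row 2: (17/2)/1 = 17/2. Minimum is 17/2 at row 2 (u2 leaves); pivot element 1.
Divide row 2 by 1; eliminate column x1 from the other rows.
Second iteration: most negative z-row entry is -17/4 in column u1, so u1 enters.
Ratio test on column u1 — row 1: (5/2)/(1/4) = 10; row 2: entry -3/4 ≤ 0. Minimum is 10 at row 1 (x3 leaves); pivot element 1/4.
Divide row 1 by 1/4; eliminate column u1 from the other rows.
After both pivots, the entry at constraint row 2, column x2 is 5.

5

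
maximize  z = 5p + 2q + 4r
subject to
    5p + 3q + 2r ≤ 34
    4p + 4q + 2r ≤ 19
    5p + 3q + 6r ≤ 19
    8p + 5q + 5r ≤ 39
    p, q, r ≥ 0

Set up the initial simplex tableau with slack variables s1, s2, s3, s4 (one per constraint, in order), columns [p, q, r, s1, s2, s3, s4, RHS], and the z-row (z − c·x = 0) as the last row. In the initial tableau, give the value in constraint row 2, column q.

Constraint 2 has coefficient 4 on q.

4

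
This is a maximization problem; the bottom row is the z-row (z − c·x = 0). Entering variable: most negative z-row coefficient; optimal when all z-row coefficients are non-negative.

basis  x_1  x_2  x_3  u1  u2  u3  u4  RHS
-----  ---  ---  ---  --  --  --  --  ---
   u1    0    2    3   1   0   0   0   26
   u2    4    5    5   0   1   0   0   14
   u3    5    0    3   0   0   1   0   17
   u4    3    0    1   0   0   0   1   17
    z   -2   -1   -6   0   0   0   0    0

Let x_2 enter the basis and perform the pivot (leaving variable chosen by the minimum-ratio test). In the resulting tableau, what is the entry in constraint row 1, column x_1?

Ratio test on column x_2 — row 1: 26/2 = 13; row 2: 14/5 = 14/5; row 3: entry 0 ≤ 0; row 4: entry 0 ≤ 0. Minimum is 14/5 at row 2 (u2 leaves); pivot element 5.
Divide row 2 by 5; eliminate column x_2 from the other rows.
Row 1 update in column x_1: 0 − 2·(4/5) = -8/5.

-8/5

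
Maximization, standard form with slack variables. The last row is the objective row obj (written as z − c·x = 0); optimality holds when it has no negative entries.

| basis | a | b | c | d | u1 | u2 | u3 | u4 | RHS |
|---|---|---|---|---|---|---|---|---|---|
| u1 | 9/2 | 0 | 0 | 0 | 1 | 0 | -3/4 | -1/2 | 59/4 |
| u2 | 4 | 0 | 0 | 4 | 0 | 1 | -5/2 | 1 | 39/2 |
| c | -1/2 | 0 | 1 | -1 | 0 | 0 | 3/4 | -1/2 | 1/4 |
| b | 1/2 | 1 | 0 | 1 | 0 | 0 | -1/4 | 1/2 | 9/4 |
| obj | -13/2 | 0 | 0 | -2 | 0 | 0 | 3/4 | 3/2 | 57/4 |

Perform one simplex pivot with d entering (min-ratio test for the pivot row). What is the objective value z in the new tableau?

Ratio test on column d — row 1: entry 0 ≤ 0; row 2: (39/2)/4 = 39/8; row 3: entry -1 ≤ 0; row 4: (9/4)/1 = 9/4. Minimum is 9/4 at row 4 (b leaves); pivot element 1.
Pivot on row 4; the obj-row RHS becomes 57/4 − (-2)·(9/4) = 75/4.

75/4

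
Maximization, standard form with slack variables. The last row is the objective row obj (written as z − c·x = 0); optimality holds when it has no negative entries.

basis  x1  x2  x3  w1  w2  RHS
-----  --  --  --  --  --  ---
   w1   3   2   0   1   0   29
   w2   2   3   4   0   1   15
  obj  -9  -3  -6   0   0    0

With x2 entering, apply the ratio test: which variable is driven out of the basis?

Column x2 entries and ratios — w1: 29/2 = 29/2; w2: 15/3 = 5.
Smallest ratio is 5 in the row of w2, so w2 leaves.

w2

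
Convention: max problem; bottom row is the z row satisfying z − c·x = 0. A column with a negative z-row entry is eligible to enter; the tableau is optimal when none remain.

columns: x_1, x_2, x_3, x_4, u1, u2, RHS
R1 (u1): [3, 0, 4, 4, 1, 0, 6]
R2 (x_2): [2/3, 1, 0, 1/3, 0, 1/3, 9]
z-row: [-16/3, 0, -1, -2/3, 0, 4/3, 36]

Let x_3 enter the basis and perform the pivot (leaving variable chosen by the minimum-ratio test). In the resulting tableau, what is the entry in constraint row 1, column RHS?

3/2

Ratio test on column x_3 — row 1: 6/4 = 3/2; row 2: entry 0 ≤ 0. Minimum is 3/2 at row 1 (u1 leaves); pivot element 4.
Divide row 1 by 4; eliminate column x_3 from the other rows.
In the new row 1, the RHS entry is the old entry divided by the pivot: 6/4 = 3/2.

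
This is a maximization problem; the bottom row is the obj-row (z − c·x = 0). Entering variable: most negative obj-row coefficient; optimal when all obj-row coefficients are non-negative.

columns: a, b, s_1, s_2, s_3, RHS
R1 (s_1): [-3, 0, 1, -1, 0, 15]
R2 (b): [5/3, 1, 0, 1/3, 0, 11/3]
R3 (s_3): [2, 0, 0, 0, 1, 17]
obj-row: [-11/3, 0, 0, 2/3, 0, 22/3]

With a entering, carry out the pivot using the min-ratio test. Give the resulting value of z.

Ratio test on column a — row 1: entry -3 ≤ 0; row 2: (11/3)/(5/3) = 11/5; row 3: 17/2 = 17/2. Minimum is 11/5 at row 2 (b leaves); pivot element 5/3.
Pivot on row 2; the obj-row RHS becomes 22/3 − (-11/3)·(11/5) = 77/5.

77/5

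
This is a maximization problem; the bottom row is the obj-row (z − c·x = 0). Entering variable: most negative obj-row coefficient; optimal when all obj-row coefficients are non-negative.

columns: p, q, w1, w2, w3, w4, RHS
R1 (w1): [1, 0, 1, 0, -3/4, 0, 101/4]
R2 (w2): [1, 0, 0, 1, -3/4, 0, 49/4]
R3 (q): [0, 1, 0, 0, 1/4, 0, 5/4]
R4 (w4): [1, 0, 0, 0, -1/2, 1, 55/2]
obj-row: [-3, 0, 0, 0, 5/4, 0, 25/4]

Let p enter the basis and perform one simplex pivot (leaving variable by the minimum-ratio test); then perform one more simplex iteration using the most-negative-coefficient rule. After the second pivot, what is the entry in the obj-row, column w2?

Ratio test on column p — row 1: (101/4)/1 = 101/4; row 2: (49/4)/1 = 49/4; row 3: entry 0 ≤ 0; row 4: (55/2)/1 = 55/2. Minimum is 49/4 at row 2 (w2 leaves); pivot element 1.
Divide row 2 by 1; eliminate column p from the other rows.
Second iteration: most negative obj-row entry is -1 in column w3, so w3 enters.
Ratio test on column w3 — row 1: entry 0 ≤ 0; row 2: entry -3/4 ≤ 0; row 3: (5/4)/(1/4) = 5; row 4: (61/4)/(1/4) = 61. Minimum is 5 at row 3 (q leaves); pivot element 1/4.
Divide row 3 by 1/4; eliminate column w3 from the other rows.
After both pivots, the entry at the obj-row, column w2 is 3.

3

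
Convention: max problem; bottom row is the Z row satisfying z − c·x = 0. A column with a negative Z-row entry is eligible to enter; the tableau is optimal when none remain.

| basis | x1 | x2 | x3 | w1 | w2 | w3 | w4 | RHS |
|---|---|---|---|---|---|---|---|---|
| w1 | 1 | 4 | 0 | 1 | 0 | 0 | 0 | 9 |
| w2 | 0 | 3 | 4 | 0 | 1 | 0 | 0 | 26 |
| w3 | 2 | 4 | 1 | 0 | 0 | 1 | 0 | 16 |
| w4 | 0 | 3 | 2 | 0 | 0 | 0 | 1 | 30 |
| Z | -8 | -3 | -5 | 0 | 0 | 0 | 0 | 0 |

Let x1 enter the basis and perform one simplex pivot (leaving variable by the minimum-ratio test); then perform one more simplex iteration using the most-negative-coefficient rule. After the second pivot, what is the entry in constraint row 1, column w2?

Ratio test on column x1 — row 1: 9/1 = 9; row 2: entry 0 ≤ 0; row 3: 16/2 = 8; row 4: entry 0 ≤ 0. Minimum is 8 at row 3 (w3 leaves); pivot element 2.
Divide row 3 by 2; eliminate column x1 from the other rows.
Second iteration: most negative Z-row entry is -1 in column x3, so x3 enters.
Ratio test on column x3 — row 1: entry -1/2 ≤ 0; row 2: 26/4 = 13/2; row 3: 8/(1/2) = 16; row 4: 30/2 = 15. Minimum is 13/2 at row 2 (w2 leaves); pivot element 4.
Divide row 2 by 4; eliminate column x3 from the other rows.
After both pivots, the entry at constraint row 1, column w2 is 1/8.

1/8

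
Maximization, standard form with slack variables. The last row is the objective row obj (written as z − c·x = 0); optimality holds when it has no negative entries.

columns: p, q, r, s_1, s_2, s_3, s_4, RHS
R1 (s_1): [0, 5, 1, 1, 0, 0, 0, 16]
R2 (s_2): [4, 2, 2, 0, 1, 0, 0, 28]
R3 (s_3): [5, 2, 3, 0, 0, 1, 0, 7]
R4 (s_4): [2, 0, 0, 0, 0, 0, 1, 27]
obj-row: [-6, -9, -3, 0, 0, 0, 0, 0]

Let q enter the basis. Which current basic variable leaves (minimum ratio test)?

Column q entries and ratios — s_1: 16/5 = 16/5; s_2: 28/2 = 14; s_3: 7/2 = 7/2; s_4: 0 ≤ 0, skip.
Smallest ratio is 16/5 in the row of s_1, so s_1 leaves.

s_1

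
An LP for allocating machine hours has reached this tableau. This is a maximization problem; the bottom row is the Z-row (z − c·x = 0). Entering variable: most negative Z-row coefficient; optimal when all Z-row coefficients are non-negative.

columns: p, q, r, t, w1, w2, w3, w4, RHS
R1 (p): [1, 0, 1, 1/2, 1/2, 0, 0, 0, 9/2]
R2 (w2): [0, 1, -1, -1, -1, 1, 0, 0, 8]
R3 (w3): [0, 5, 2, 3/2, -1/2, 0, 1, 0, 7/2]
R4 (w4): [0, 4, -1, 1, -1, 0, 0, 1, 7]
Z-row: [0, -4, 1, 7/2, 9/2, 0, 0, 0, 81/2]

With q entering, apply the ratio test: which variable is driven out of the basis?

Column q entries and ratios — p: 0 ≤ 0, skip; w2: 8/1 = 8; w3: (7/2)/5 = 7/10; w4: 7/4 = 7/4.
Smallest ratio is 7/10 in the row of w3, so w3 leaves.

w3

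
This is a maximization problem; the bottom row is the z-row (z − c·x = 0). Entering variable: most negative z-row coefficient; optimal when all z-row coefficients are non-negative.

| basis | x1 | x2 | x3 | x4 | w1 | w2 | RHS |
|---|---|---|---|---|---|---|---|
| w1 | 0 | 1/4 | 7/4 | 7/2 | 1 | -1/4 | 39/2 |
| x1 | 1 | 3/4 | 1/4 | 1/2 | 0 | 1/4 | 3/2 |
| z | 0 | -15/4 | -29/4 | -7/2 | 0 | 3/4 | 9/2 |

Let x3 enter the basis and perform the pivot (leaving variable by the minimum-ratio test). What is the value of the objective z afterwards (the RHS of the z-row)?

48

Ratio test on column x3 — row 1: (39/2)/(7/4) = 78/7; row 2: (3/2)/(1/4) = 6. Minimum is 6 at row 2 (x1 leaves); pivot element 1/4.
Pivot on row 2; the z-row RHS becomes 9/2 − (-29/4)·6 = 48.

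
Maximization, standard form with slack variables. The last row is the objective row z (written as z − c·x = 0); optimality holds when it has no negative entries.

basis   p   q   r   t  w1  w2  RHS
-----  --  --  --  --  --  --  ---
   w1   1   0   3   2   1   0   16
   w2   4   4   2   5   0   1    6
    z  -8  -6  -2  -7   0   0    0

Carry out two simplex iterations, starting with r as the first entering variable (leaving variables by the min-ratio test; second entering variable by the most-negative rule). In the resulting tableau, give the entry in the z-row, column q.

Ratio test on column r — row 1: 16/3 = 16/3; row 2: 6/2 = 3. Minimum is 3 at row 2 (w2 leaves); pivot element 2.
Divide row 2 by 2; eliminate column r from the other rows.
Second iteration: most negative z-row entry is -4 in column p, so p enters.
Ratio test on column p — row 1: entry -5 ≤ 0; row 2: 3/2 = 3/2. Minimum is 3/2 at row 2 (r leaves); pivot element 2.
Divide row 2 by 2; eliminate column p from the other rows.
After both pivots, the entry at the z-row, column q is 2.

2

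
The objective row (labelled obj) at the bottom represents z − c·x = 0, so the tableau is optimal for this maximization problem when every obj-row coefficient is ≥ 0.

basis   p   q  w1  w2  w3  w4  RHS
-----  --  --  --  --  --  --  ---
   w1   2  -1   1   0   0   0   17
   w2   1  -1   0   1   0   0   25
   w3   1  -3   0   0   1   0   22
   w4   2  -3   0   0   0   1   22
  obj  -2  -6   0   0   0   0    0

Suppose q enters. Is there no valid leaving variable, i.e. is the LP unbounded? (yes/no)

Every constraint-row entry in column q is ≤ 0, so increasing q is unbounded.

yes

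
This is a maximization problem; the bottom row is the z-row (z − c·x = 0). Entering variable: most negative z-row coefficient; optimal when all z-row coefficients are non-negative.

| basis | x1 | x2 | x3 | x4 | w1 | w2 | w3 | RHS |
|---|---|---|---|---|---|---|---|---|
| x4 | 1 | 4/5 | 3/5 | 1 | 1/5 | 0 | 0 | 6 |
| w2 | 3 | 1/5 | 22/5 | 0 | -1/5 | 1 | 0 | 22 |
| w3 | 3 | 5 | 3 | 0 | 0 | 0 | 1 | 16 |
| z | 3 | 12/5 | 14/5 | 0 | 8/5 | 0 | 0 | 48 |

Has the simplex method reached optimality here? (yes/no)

yes

Every z-row coefficient is ≥ 0, so the tableau is optimal.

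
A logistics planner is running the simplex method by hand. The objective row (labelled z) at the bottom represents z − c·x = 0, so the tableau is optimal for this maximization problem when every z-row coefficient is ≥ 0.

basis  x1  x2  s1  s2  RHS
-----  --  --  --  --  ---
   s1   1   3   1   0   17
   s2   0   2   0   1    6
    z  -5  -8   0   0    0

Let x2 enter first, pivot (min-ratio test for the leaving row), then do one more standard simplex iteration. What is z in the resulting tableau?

64

Ratio test on column x2 — row 1: 17/3 = 17/3; row 2: 6/2 = 3. Minimum is 3 at row 2 (s2 leaves); pivot element 2.
Pivot on row 2; the z-row RHS becomes 0 − (-8)·3 = 24.
Next entering variable (most negative z-row entry -5): x1.
Ratio test on column x1 — row 1: 8/1 = 8; row 2: entry 0 ≤ 0. Minimum is 8 at row 1 (s1 leaves); pivot element 1.
After the second pivot the z-row RHS is 24 − (-5)·8 = 64.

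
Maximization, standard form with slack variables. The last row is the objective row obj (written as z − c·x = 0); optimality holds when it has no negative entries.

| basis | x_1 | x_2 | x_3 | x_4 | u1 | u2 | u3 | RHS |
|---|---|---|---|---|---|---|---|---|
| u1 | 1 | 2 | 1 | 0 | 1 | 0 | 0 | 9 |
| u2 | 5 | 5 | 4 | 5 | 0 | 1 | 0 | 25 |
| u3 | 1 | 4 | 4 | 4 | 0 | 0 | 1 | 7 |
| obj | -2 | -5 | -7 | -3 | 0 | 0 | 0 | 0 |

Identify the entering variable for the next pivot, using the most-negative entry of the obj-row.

Negative obj-row entries: x_1: -2, x_2: -5, x_3: -7, x_4: -3.
The most negative is -7 in column x_3, so x_3 enters.

x_3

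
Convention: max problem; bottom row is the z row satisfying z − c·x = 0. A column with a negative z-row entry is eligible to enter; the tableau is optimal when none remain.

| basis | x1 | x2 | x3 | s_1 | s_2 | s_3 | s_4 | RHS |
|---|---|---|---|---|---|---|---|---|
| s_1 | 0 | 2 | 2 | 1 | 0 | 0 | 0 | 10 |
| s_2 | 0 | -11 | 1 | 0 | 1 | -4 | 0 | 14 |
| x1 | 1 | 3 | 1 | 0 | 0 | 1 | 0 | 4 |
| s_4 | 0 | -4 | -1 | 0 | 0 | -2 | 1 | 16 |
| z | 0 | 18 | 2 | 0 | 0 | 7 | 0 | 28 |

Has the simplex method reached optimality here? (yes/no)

yes

Every z-row coefficient is ≥ 0, so the tableau is optimal.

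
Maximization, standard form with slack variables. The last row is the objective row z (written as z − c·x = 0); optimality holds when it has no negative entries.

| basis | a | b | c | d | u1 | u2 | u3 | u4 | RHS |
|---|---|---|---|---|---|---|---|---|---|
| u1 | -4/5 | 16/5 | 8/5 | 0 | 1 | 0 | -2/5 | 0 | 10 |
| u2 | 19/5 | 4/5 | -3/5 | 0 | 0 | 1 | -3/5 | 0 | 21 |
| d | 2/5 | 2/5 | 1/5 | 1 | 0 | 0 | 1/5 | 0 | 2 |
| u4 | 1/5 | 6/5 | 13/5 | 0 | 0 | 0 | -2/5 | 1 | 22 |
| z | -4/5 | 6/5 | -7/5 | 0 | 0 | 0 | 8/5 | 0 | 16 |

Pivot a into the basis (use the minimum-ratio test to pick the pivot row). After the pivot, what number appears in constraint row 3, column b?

1

Ratio test on column a — row 1: entry -4/5 ≤ 0; row 2: 21/(19/5) = 105/19; row 3: 2/(2/5) = 5; row 4: 22/(1/5) = 110. Minimum is 5 at row 3 (d leaves); pivot element 2/5.
Divide row 3 by 2/5; eliminate column a from the other rows.
In the new row 3, the b entry is the old entry divided by the pivot: (2/5)/(2/5) = 1.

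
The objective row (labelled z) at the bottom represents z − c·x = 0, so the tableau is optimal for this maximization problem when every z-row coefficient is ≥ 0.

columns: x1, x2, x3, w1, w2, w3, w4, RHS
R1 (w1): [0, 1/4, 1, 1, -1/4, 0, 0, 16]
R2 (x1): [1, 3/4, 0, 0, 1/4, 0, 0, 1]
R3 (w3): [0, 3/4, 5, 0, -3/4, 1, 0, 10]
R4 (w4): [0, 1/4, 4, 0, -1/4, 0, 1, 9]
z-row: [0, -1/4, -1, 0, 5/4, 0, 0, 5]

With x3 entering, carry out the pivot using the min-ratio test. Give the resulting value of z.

7

Ratio test on column x3 — row 1: 16/1 = 16; row 2: entry 0 ≤ 0; row 3: 10/5 = 2; row 4: 9/4 = 9/4. Minimum is 2 at row 3 (w3 leaves); pivot element 5.
Pivot on row 3; the z-row RHS becomes 5 − (-1)·2 = 7.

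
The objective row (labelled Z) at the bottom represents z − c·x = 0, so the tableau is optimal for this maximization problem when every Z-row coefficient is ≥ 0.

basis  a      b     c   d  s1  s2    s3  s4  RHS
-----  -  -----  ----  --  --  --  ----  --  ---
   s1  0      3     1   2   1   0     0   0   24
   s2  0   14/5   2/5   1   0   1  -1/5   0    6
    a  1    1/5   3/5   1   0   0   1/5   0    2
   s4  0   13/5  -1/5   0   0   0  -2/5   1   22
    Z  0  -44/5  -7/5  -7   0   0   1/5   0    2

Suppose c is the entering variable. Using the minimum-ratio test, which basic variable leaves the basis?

Column c entries and ratios — s1: 24/1 = 24; s2: 6/(2/5) = 15; a: 2/(3/5) = 10/3; s4: -1/5 ≤ 0, skip.
Smallest ratio is 10/3 in the row of a, so a leaves.

a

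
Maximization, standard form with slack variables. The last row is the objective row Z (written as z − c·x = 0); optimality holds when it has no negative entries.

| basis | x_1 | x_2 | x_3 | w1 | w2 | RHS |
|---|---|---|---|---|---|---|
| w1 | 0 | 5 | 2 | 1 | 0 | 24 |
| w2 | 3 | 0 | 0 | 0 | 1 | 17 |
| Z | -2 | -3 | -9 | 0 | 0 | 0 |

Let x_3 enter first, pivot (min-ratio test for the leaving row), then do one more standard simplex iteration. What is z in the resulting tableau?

358/3

Ratio test on column x_3 — row 1: 24/2 = 12; row 2: entry 0 ≤ 0. Minimum is 12 at row 1 (w1 leaves); pivot element 2.
Pivot on row 1; the Z-row RHS becomes 0 − (-9)·12 = 108.
Next entering variable (most negative Z-row entry -2): x_1.
Ratio test on column x_1 — row 1: entry 0 ≤ 0; row 2: 17/3 = 17/3. Minimum is 17/3 at row 2 (w2 leaves); pivot element 3.
After the second pivot the Z-row RHS is 108 − (-2)·(17/3) = 358/3.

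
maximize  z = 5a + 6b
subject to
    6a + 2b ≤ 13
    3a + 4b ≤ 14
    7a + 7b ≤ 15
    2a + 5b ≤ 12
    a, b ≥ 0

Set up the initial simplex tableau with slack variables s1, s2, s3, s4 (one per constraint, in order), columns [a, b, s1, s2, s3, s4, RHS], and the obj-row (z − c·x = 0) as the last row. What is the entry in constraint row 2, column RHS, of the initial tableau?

14

The RHS of constraint 2 is b_2 = 14.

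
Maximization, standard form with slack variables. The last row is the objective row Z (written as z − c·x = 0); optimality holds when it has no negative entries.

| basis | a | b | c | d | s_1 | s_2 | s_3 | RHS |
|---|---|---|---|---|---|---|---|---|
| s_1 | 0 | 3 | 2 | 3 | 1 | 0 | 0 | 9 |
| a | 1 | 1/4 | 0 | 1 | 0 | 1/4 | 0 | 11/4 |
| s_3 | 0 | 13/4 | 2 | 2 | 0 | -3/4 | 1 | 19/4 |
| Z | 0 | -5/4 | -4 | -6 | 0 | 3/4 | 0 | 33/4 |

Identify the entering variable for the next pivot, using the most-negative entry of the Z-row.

d

Negative Z-row entries: b: -5/4, c: -4, d: -6.
The most negative is -6 in column d, so d enters.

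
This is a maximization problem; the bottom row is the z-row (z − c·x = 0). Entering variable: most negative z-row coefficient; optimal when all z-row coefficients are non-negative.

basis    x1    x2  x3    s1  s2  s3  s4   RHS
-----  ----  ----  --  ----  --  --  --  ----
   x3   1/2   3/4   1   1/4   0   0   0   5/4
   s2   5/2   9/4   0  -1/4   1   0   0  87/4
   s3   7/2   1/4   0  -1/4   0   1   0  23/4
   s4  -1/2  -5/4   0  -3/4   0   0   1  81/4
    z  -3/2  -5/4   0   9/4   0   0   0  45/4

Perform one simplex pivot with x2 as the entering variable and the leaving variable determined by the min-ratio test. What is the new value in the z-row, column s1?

Ratio test on column x2 — row 1: (5/4)/(3/4) = 5/3; row 2: (87/4)/(9/4) = 29/3; row 3: (23/4)/(1/4) = 23; row 4: entry -5/4 ≤ 0. Minimum is 5/3 at row 1 (x3 leaves); pivot element 3/4.
Divide row 1 by 3/4; eliminate column x2 from the other rows.
z-row update in column s1: 9/4 − (-5/4)·(1/3) = 8/3.

8/3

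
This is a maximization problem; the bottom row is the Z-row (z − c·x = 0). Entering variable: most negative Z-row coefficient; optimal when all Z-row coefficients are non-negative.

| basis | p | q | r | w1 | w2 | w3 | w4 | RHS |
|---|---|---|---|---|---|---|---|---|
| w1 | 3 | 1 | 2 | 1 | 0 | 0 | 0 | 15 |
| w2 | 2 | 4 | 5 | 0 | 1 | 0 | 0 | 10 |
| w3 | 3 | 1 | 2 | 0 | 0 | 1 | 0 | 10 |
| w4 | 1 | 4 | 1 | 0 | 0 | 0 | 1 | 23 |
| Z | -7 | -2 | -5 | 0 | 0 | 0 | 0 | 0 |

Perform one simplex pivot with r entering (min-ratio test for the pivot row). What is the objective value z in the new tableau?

Ratio test on column r — row 1: 15/2 = 15/2; row 2: 10/5 = 2; row 3: 10/2 = 5; row 4: 23/1 = 23. Minimum is 2 at row 2 (w2 leaves); pivot element 5.
Pivot on row 2; the Z-row RHS becomes 0 − (-5)·2 = 10.

10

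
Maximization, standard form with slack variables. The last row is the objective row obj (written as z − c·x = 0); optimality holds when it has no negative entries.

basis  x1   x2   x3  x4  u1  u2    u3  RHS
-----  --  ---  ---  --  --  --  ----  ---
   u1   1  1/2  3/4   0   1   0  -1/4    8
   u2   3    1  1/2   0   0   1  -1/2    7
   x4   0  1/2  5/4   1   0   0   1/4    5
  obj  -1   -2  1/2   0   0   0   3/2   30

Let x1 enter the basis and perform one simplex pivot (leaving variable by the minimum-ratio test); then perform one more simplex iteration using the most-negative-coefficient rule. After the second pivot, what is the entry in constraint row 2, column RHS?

7

Ratio test on column x1 — row 1: 8/1 = 8; row 2: 7/3 = 7/3; row 3: entry 0 ≤ 0. Minimum is 7/3 at row 2 (u2 leaves); pivot element 3.
Divide row 2 by 3; eliminate column x1 from the other rows.
Second iteration: most negative obj-row entry is -5/3 in column x2, so x2 enters.
Ratio test on column x2 — row 1: (17/3)/(1/6) = 34; row 2: (7/3)/(1/3) = 7; row 3: 5/(1/2) = 10. Minimum is 7 at row 2 (x1 leaves); pivot element 1/3.
Divide row 2 by 1/3; eliminate column x2 from the other rows.
After both pivots, the entry at constraint row 2, column RHS is 7.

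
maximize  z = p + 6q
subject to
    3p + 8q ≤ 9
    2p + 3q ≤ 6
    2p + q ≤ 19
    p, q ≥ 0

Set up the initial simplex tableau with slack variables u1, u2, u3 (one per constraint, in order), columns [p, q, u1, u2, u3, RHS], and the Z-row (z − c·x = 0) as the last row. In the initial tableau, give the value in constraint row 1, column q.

Constraint 1 has coefficient 8 on q.

8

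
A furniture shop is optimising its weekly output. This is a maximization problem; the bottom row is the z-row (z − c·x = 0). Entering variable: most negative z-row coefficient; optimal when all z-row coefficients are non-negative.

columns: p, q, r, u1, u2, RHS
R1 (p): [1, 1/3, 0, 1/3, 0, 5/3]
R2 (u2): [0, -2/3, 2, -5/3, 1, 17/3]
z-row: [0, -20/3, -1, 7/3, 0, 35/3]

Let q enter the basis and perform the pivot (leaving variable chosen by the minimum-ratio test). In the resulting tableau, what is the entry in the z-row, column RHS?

Ratio test on column q — row 1: (5/3)/(1/3) = 5; row 2: entry -2/3 ≤ 0. Minimum is 5 at row 1 (p leaves); pivot element 1/3.
Divide row 1 by 1/3; eliminate column q from the other rows.
z-row update in column RHS: 35/3 − (-20/3)·5 = 45.

45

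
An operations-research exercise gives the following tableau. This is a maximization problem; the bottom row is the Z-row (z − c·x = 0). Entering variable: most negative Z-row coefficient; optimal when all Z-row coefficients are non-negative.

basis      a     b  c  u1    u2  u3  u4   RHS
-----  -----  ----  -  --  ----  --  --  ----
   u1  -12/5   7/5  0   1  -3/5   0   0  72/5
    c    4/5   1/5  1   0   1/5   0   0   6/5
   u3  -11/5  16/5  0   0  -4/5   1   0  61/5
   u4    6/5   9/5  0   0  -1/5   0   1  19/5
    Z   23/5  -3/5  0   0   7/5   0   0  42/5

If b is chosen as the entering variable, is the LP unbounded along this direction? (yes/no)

no

Column b has positive entries in row(s) 1, 2, 3, 4, so the ratio test bounds it — not unbounded.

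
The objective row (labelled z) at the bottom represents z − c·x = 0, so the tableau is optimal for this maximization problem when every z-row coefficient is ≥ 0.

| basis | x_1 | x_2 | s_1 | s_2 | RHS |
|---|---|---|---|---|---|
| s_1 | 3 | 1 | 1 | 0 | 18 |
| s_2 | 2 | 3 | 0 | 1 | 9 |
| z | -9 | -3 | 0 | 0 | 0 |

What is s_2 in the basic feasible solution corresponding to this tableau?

s_2 is basic (row 2); its value is the RHS of that row, 9.

9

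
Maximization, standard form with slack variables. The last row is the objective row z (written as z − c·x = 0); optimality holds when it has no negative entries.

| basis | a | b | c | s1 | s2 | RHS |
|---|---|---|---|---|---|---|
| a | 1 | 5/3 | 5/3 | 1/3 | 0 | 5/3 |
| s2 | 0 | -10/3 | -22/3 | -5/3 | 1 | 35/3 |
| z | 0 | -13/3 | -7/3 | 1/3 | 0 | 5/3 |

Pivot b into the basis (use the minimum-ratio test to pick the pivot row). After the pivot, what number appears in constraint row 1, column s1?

Ratio test on column b — row 1: (5/3)/(5/3) = 1; row 2: entry -10/3 ≤ 0. Minimum is 1 at row 1 (a leaves); pivot element 5/3.
Divide row 1 by 5/3; eliminate column b from the other rows.
In the new row 1, the s1 entry is the old entry divided by the pivot: (1/3)/(5/3) = 1/5.

1/5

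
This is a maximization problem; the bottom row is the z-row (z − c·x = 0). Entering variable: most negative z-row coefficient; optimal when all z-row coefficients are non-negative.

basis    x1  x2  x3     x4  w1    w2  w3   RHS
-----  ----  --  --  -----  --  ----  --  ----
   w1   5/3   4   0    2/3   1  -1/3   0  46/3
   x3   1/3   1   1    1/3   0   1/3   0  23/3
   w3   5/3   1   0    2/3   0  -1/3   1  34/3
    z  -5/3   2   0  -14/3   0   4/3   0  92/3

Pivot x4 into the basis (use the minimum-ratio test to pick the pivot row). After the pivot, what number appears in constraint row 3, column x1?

Ratio test on column x4 — row 1: (46/3)/(2/3) = 23; row 2: (23/3)/(1/3) = 23; row 3: (34/3)/(2/3) = 17. Minimum is 17 at row 3 (w3 leaves); pivot element 2/3.
Divide row 3 by 2/3; eliminate column x4 from the other rows.
In the new row 3, the x1 entry is the old entry divided by the pivot: (5/3)/(2/3) = 5/2.

5/2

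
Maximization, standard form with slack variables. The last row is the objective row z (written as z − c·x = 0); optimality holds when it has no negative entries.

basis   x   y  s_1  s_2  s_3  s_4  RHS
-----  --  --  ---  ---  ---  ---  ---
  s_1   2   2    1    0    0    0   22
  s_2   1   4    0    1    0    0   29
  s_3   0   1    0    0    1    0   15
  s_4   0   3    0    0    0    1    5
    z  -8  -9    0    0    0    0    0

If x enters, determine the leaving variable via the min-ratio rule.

Column x entries and ratios — s_1: 22/2 = 11; s_2: 29/1 = 29; s_3: 0 ≤ 0, skip; s_4: 0 ≤ 0, skip.
Smallest ratio is 11 in the row of s_1, so s_1 leaves.

s_1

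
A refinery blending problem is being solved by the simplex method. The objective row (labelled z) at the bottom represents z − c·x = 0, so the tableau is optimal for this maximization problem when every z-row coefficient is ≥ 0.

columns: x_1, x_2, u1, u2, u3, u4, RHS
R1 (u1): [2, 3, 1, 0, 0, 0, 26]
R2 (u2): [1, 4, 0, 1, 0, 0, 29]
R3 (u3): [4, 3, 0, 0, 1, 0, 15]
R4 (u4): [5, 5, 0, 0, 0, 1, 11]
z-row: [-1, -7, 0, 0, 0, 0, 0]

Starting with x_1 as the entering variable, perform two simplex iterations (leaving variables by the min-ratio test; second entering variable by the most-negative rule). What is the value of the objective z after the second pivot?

77/5

Ratio test on column x_1 — row 1: 26/2 = 13; row 2: 29/1 = 29; row 3: 15/4 = 15/4; row 4: 11/5 = 11/5. Minimum is 11/5 at row 4 (u4 leaves); pivot element 5.
Pivot on row 4; the z-row RHS becomes 0 − (-1)·(11/5) = 11/5.
Next entering variable (most negative z-row entry -6): x_2.
Ratio test on column x_2 — row 1: (108/5)/1 = 108/5; row 2: (134/5)/3 = 134/15; row 3: entry -1 ≤ 0; row 4: (11/5)/1 = 11/5. Minimum is 11/5 at row 4 (x_1 leaves); pivot element 1.
After the second pivot the z-row RHS is 11/5 − (-6)·(11/5) = 77/5.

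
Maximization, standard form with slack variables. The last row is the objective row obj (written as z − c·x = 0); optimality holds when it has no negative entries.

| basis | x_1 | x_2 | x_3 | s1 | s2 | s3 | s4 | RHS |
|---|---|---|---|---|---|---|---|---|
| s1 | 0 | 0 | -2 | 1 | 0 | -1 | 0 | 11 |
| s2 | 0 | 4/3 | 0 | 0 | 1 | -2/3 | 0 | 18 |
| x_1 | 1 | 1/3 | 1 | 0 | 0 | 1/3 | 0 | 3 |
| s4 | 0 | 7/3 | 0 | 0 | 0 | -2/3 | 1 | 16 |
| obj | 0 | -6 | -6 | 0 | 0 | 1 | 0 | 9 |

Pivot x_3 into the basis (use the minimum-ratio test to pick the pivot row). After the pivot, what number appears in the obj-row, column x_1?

Ratio test on column x_3 — row 1: entry -2 ≤ 0; row 2: entry 0 ≤ 0; row 3: 3/1 = 3; row 4: entry 0 ≤ 0. Minimum is 3 at row 3 (x_1 leaves); pivot element 1.
Divide row 3 by 1; eliminate column x_3 from the other rows.
obj-row update in column x_1: 0 − (-6)·1 = 6.

6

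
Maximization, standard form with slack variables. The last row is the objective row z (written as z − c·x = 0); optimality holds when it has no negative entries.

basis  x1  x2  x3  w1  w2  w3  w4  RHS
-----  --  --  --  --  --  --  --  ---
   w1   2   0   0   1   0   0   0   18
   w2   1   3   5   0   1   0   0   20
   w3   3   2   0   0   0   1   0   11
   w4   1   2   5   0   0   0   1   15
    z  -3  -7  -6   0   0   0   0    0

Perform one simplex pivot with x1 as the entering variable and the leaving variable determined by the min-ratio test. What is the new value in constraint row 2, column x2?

Ratio test on column x1 — row 1: 18/2 = 9; row 2: 20/1 = 20; row 3: 11/3 = 11/3; row 4: 15/1 = 15. Minimum is 11/3 at row 3 (w3 leaves); pivot element 3.
Divide row 3 by 3; eliminate column x1 from the other rows.
Row 2 update in column x2: 3 − 1·(2/3) = 7/3.

7/3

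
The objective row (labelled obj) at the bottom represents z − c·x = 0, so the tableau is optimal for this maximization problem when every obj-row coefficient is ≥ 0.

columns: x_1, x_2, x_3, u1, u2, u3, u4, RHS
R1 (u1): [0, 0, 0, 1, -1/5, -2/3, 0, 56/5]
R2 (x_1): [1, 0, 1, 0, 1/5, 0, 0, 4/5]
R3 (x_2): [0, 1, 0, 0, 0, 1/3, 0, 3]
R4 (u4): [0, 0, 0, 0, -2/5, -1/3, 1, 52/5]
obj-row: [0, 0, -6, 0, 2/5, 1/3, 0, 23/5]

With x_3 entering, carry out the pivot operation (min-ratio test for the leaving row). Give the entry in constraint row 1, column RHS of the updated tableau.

56/5

Ratio test on column x_3 — row 1: entry 0 ≤ 0; row 2: (4/5)/1 = 4/5; row 3: entry 0 ≤ 0; row 4: entry 0 ≤ 0. Minimum is 4/5 at row 2 (x_1 leaves); pivot element 1.
Divide row 2 by 1; eliminate column x_3 from the other rows.
Row 1 update in column RHS: 56/5 − 0·(4/5) = 56/5.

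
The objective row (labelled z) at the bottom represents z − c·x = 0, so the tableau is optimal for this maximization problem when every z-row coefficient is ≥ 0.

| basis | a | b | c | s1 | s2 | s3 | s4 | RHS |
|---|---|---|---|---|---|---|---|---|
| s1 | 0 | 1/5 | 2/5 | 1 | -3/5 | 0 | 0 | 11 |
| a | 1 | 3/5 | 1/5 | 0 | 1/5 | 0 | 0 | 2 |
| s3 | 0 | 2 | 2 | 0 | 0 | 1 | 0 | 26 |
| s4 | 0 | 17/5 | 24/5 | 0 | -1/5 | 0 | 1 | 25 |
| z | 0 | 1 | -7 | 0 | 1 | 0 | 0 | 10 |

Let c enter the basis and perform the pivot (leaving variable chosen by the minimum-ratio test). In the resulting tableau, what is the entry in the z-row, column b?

143/24

Ratio test on column c — row 1: 11/(2/5) = 55/2; row 2: 2/(1/5) = 10; row 3: 26/2 = 13; row 4: 25/(24/5) = 125/24. Minimum is 125/24 at row 4 (s4 leaves); pivot element 24/5.
Divide row 4 by 24/5; eliminate column c from the other rows.
z-row update in column b: 1 − (-7)·(17/24) = 143/24.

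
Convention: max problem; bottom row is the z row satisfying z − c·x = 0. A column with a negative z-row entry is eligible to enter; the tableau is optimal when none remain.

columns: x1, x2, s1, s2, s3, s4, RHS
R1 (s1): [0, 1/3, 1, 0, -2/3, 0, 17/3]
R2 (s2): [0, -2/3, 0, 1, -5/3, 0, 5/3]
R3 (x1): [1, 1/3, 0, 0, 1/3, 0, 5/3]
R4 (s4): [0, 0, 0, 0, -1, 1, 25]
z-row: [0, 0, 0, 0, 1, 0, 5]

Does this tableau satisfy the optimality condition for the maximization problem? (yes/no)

yes

Every z-row coefficient is ≥ 0, so the tableau is optimal.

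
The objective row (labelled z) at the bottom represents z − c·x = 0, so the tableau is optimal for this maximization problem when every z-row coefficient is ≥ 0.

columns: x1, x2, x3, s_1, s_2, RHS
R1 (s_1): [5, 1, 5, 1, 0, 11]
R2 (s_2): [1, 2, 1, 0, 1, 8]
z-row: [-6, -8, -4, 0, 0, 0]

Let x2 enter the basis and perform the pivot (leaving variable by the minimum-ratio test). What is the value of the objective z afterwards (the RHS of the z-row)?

Ratio test on column x2 — row 1: 11/1 = 11; row 2: 8/2 = 4. Minimum is 4 at row 2 (s_2 leaves); pivot element 2.
Pivot on row 2; the z-row RHS becomes 0 − (-8)·4 = 32.

32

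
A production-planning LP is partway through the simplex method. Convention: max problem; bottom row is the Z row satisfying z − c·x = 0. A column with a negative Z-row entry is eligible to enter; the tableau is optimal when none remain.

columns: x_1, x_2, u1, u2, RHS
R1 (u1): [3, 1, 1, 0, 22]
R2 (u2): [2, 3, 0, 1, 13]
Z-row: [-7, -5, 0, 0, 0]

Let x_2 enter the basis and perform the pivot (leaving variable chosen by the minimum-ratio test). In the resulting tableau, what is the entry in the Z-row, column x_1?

-11/3

Ratio test on column x_2 — row 1: 22/1 = 22; row 2: 13/3 = 13/3. Minimum is 13/3 at row 2 (u2 leaves); pivot element 3.
Divide row 2 by 3; eliminate column x_2 from the other rows.
Z-row update in column x_1: -7 − (-5)·(2/3) = -11/3.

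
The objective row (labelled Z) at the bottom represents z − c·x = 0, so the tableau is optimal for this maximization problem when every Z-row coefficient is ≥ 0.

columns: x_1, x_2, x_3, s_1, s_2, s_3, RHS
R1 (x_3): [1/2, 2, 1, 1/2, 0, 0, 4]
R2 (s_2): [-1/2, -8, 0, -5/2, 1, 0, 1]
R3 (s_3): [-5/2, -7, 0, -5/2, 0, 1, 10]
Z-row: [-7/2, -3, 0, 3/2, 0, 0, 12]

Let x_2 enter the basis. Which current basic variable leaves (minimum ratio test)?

x_3

Column x_2 entries and ratios — x_3: 4/2 = 2; s_2: -8 ≤ 0, skip; s_3: -7 ≤ 0, skip.
Smallest ratio is 2 in the row of x_3, so x_3 leaves.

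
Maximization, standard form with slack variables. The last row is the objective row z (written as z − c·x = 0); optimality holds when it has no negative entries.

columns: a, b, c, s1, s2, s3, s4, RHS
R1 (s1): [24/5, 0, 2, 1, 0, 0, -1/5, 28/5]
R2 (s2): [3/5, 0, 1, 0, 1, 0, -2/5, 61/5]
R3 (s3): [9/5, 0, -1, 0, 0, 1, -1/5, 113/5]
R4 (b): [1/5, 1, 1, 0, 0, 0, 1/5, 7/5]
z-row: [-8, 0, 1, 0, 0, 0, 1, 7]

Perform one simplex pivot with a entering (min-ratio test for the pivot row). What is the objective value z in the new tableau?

49/3

Ratio test on column a — row 1: (28/5)/(24/5) = 7/6; row 2: (61/5)/(3/5) = 61/3; row 3: (113/5)/(9/5) = 113/9; row 4: (7/5)/(1/5) = 7. Minimum is 7/6 at row 1 (s1 leaves); pivot element 24/5.
Pivot on row 1; the z-row RHS becomes 7 − (-8)·(7/6) = 49/3.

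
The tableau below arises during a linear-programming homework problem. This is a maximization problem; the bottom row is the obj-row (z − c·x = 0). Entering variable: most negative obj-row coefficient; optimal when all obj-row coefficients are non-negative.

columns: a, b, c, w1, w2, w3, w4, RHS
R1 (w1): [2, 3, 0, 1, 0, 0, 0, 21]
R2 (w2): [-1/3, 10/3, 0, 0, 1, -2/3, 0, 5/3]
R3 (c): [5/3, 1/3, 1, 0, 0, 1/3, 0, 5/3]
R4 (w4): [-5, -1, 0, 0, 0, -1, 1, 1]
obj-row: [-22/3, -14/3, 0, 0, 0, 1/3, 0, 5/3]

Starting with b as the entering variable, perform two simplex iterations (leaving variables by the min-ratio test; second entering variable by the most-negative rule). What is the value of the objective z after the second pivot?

Ratio test on column b — row 1: 21/3 = 7; row 2: (5/3)/(10/3) = 1/2; row 3: (5/3)/(1/3) = 5; row 4: entry -1 ≤ 0. Minimum is 1/2 at row 2 (w2 leaves); pivot element 10/3.
Pivot on row 2; the obj-row RHS becomes 5/3 − (-14/3)·(1/2) = 4.
Next entering variable (most negative obj-row entry -39/5): a.
Ratio test on column a — row 1: (39/2)/(23/10) = 195/23; row 2: entry -1/10 ≤ 0; row 3: (3/2)/(17/10) = 15/17; row 4: entry -51/10 ≤ 0. Minimum is 15/17 at row 3 (c leaves); pivot element 17/10.
After the second pivot the obj-row RHS is 4 − (-39/5)·(15/17) = 185/17.

185/17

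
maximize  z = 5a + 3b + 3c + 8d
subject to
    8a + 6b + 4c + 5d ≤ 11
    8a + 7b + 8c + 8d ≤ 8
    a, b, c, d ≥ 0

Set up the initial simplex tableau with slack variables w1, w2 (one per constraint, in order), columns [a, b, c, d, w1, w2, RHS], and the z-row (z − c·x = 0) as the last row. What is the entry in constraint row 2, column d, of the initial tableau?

8

Constraint 2 has coefficient 8 on d.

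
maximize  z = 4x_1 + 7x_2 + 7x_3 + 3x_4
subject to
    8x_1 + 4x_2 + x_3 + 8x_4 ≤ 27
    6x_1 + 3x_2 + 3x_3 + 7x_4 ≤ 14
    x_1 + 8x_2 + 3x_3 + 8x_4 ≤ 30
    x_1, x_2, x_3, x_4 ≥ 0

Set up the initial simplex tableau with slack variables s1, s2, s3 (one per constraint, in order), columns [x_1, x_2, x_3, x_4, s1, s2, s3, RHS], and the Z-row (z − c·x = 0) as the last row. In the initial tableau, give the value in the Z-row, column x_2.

The Z-row carries the negated objective coefficients: the x_2 entry is -7.

-7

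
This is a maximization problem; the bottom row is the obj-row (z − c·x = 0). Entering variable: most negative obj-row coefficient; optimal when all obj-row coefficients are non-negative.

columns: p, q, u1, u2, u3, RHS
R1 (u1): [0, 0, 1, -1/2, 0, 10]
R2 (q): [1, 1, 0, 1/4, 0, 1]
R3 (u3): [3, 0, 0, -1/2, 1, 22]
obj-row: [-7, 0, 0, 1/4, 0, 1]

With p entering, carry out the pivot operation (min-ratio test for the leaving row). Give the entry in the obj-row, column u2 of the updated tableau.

2

Ratio test on column p — row 1: entry 0 ≤ 0; row 2: 1/1 = 1; row 3: 22/3 = 22/3. Minimum is 1 at row 2 (q leaves); pivot element 1.
Divide row 2 by 1; eliminate column p from the other rows.
obj-row update in column u2: 1/4 − (-7)·(1/4) = 2.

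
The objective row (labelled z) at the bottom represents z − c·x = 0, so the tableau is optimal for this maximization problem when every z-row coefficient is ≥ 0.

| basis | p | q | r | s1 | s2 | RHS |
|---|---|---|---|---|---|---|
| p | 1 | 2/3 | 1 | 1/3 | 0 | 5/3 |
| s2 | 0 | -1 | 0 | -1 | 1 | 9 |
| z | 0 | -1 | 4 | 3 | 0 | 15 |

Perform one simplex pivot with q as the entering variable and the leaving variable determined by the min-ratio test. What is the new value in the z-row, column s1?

Ratio test on column q — row 1: (5/3)/(2/3) = 5/2; row 2: entry -1 ≤ 0. Minimum is 5/2 at row 1 (p leaves); pivot element 2/3.
Divide row 1 by 2/3; eliminate column q from the other rows.
z-row update in column s1: 3 − (-1)·(1/2) = 7/2.

7/2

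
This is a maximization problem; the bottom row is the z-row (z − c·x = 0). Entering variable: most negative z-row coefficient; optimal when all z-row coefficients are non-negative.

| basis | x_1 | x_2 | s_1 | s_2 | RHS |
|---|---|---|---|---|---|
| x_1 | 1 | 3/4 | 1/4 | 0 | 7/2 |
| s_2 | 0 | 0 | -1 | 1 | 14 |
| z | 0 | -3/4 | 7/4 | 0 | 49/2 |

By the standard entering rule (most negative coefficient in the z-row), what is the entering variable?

x_2

Negative z-row entries: x_2: -3/4.
The most negative is -3/4 in column x_2, so x_2 enters.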